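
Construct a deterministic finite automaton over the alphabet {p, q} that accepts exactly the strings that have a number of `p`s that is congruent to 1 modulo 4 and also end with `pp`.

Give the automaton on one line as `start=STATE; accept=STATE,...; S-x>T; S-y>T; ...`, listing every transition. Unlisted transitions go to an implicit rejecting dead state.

start=s0; accept=s5; s0-p>s1; s0-q>s0; s1-p>s2; s1-q>s1; s2-p>s3; s2-q>s2; s3-p>s4; s3-q>s3; s4-p>s5; s4-q>s0; s5-p>s2; s5-q>s1

Handle the two conditions separately and then intersect. The first has 4 states tracking the count of `p`s modulo 4; the second has 3 states tracking how much of the suffix `pp` has currently been matched. A product state is a pair (one from each), accepting exactly when both do. After merging equivalent states the machine shrinks.
With 6 states:
        p   q  
>  s0   s1  s0 
   s1   s2  s1 
   s2   s3  s2 
   s3   s4  s3 
   s4   s5  s0 
 * s5   s2  s1 
(> = start, * = accepting)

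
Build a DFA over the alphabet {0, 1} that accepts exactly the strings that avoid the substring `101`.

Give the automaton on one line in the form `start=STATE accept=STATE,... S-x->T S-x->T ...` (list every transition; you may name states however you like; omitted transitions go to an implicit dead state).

start=q0 accept=q0,q1,q2 q0-0->q0 q0-1->q1 q1-0->q2 q1-1->q1 q2-0->q0 q2-1->q3 q3-0->q3 q3-1->q3

This is the complement of 'contains `101`'. Use the same substring-matching states — q0 through q3 holding how much of `101` has just been matched — but flip the accepting set: everything except the trap q3 accepts.
A 4-state machine:
        0   1  
>* q0   q0  q1 
 * q1   q2  q1 
 * q2   q0  q3 
   q3   q3  q3 
(> = start, * = accepting)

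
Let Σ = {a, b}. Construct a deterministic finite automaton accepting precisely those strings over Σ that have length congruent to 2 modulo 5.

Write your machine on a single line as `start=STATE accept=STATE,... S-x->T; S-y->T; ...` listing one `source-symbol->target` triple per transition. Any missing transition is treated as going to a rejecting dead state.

Only the length mod 5 matters, so use a 5-cycle: from any state, every input symbol moves to the next state, wrapping s4 back to s0. Mark s2 accepting.
        a   b  
>  s0   s1  s1 
   s1   s2  s2 
 * s2   s3  s3 
   s3   s4  s4 
   s4   s0  s0 
(> = start, * = accepting)

start=s0; accept=s2; s0-a->s1; s0-b->s1; s1-a->s2; s1-b->s2; s2-a->s3; s2-b->s3; s3-a->s4; s3-b->s4; s4-a->s0; s4-b->s0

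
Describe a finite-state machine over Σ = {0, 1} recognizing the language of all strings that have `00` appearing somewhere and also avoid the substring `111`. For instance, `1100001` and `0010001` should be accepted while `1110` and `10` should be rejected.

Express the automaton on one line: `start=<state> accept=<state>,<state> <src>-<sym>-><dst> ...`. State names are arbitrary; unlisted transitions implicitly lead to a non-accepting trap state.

start=s0 accept=s3,s5,s7 s0-0->s1 s0-1->s2 s1-0->s3 s1-1->s2 s2-0->s1 s2-1->s4 s3-0->s3 s3-1->s5 s4-0->s1 s4-1->s6 s5-0->s3 s5-1->s7 s6-0->s6 s6-1->s6 s7-0->s3 s7-1->s6

Build one automaton per condition and run them in lockstep. The first has 3 states tracking whether and how much of `00` has been seen; the second has 4 states tracking partial matches of the forbidden pattern `111`. A product state is a pair (one from each), accepting exactly when both do. After merging equivalent states the machine shrinks.
        0   1  
>  s0   s1  s2 
   s1   s3  s2 
   s2   s1  s4 
 * s3   s3  s5 
   s4   s1  s6 
 * s5   s3  s7 
   s6   s6  s6 
 * s7   s3  s6 
(> = start, * = accepting)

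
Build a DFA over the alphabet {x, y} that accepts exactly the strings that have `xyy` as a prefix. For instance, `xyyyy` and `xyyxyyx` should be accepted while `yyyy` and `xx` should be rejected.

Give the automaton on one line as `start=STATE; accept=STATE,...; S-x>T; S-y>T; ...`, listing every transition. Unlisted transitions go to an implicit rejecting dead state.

start=q0; accept=q3; q0-x>q1; q0-y>q4; q1-x>q4; q1-y>q2; q2-x>q4; q2-y>q3; q3-x>q3; q3-y>q3; q4-x>q4; q4-y>q4

Walk along `xyy` while the input agrees: from q0 take `x` to q1, and so on. Any deviation drops to the rejecting sink q4. Once q3 is reached the prefix is confirmed and every continuation is accepted.
5 states suffice.
        x   y  
>  q0   q1  q4 
   q1   q4  q2 
   q2   q4  q3 
 * q3   q3  q3 
   q4   q4  q4 
(> = start, * = accepting)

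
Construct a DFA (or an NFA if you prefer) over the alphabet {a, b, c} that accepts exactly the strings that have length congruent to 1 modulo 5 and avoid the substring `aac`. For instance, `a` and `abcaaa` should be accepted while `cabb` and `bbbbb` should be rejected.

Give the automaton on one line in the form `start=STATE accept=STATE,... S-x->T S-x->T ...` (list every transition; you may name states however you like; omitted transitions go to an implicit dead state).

Handle the two conditions separately and then intersect. One (5 states) tracks the input length modulo 5; the other (4 states) tracks partial matches of the forbidden pattern `aac`. Each combined state is a pair, one component from each; accept when both components accept. After merging equivalent states the machine shrinks.
With 16 states:
          a    b    c  
>  q0     q1   q2   q2 
 * q1     q3   q4   q4 
 * q2     q5   q4   q4 
   q3     q6   q7   q8 
   q4     q9   q7   q7 
   q5     q6   q7   q7 
   q6    q10  q11   q8 
   q7    q12  q11  q11 
   q8     q8   q8   q8 
   q9    q10  q11  q11 
   q10   q13   q0   q8 
   q11   q14   q0   q0 
   q12   q13   q0   q0 
   q13   q15   q2   q8 
   q14   q15   q2   q2 
 * q15    q3   q4   q8 
(> = start, * = accepting)

start=q0 accept=q1,q2,q15 q0-a->q1 q0-b->q2 q0-c->q2 q1-a->q3 q1-b->q4 q1-c->q4 q2-a->q5 q2-b->q4 q2-c->q4 q3-a->q6 q3-b->q7 q3-c->q8 q4-a->q9 q4-b->q7 q4-c->q7 q5-a->q6 q5-b->q7 q5-c->q7 q6-a->q10 q6-b->q11 q6-c->q8 q7-a->q12 q7-b->q11 q7-c->q11 q8-a->q8 q8-b->q8 q8-c->q8 q9-a->q10 q9-b->q11 q9-c->q11 q10-a->q13 q10-b->q0 q10-c->q8 q11-a->q14 q11-b->q0 q11-c->q0 q12-a->q13 q12-b->q0 q12-c->q0 q13-a->q15 q13-b->q2 q13-c->q8 q14-a->q15 q14-b->q2 q14-c->q2 q15-a->q3 q15-b->q4 q15-c->q8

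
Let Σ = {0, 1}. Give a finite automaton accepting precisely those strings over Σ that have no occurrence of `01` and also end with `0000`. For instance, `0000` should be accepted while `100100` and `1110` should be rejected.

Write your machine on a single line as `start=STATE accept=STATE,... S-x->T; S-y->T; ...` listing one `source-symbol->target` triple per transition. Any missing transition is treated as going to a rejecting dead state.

Build one automaton per condition and run them in lockstep. One (3 states) tracks partial matches of the forbidden pattern `01`; the other (5 states) tracks how much of the suffix `0000` has currently been matched. Each combined state is a pair, one component from each; accept when both components accept. Equivalent product states are then merged.
With 6 states:
       0  1 
>  A   B  A 
   B   C  D 
   C   E  D 
   D   D  D 
   E   F  D 
 * F   F  D 
(> = start, * = accepting)

start=A; accept=F; A-0->B; A-1->A; B-0->C; B-1->D; C-0->E; C-1->D; D-0->D; D-1->D; E-0->F; E-1->D; F-0->F; F-1->D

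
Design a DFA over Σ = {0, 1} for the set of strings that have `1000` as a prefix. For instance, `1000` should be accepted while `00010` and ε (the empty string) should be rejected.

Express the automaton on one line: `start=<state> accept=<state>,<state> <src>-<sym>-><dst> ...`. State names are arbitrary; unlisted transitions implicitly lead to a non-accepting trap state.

start=S0 accept=S4 S0-0->S5 S0-1->S1 S1-0->S2 S1-1->S5 S2-0->S3 S2-1->S5 S3-0->S4 S3-1->S5 S4-0->S4 S4-1->S4 S5-0->S5 S5-1->S5

Walk along `1000` while the input agrees: from S0 take `1` to S1, and so on. Any deviation drops to the rejecting sink S5. Once S4 is reached the prefix is confirmed and every continuation is accepted.
A 6-state machine:
        0   1  
>  S0   S5  S1 
   S1   S2  S5 
   S2   S3  S5 
   S3   S4  S5 
 * S4   S4  S4 
   S5   S5  S5 
(> = start, * = accepting)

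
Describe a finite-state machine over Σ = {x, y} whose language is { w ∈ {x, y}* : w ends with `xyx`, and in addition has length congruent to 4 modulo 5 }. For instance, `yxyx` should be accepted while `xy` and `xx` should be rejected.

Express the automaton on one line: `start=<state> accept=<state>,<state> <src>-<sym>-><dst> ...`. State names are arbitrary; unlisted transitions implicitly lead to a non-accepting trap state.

Run two small machines in parallel and take their product. The first has 4 states tracking how much of the suffix `xyx` has currently been matched; the second has 5 states tracking the input length modulo 5. A product state is a pair (one from each), accepting exactly when both do.
A 20-state machine:
          x    y  
>  q0     q1   q2 
   q1     q3   q4 
   q2     q3   q5 
   q3     q6   q7 
   q4     q8   q9 
   q5     q6   q9 
   q6    q10  q11 
   q7    q12  q13 
   q8    q10  q11 
   q9    q10  q13 
   q10   q14  q15 
   q11   q16   q0 
 * q12   q14  q15 
   q13   q14   q0 
   q14    q1  q17 
   q15   q18   q2 
   q16    q1  q17 
   q17   q19   q5 
   q18    q3   q4 
   q19    q6   q7 
(> = start, * = accepting)

start=q0 accept=q12 q0-x->q1 q0-y->q2 q1-x->q3 q1-y->q4 q2-x->q3 q2-y->q5 q3-x->q6 q3-y->q7 q4-x->q8 q4-y->q9 q5-x->q6 q5-y->q9 q6-x->q10 q6-y->q11 q7-x->q12 q7-y->q13 q8-x->q10 q8-y->q11 q9-x->q10 q9-y->q13 q10-x->q14 q10-y->q15 q11-x->q16 q11-y->q0 q12-x->q14 q12-y->q15 q13-x->q14 q13-y->q0 q14-x->q1 q14-y->q17 q15-x->q18 q15-y->q2 q16-x->q1 q16-y->q17 q17-x->q19 q17-y->q5 q18-x->q3 q18-y->q4 q19-x->q6 q19-y->q7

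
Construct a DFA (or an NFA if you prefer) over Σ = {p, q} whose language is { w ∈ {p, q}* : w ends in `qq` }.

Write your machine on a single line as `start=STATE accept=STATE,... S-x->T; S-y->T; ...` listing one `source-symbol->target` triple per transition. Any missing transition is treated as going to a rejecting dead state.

Let each state record the length of the longest suffix of the input read so far that is also a prefix of `qq`. S1 means the last symbol is `q`; S2 means the last 2 symbols are `qq`. Accept only at S2, where the string currently ends in `qq`.
3 states suffice.
        p   q  
>  S0   S0  S1 
   S1   S0  S2 
 * S2   S0  S2 
(> = start, * = accepting)

start=S0; accept=S2; S0-p->S0; S0-q->S1; S1-p->S0; S1-q->S2; S2-p->S0; S2-q->S2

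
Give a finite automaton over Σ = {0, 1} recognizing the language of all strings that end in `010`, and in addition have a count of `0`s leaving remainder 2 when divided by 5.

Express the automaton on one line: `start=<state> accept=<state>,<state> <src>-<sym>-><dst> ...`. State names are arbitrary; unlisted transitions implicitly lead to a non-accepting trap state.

start=q0 accept=q6 q0-0->q1 q0-1->q0 q1-0->q2 q1-1->q3 q2-0->q4 q2-1->q5 q3-0->q6 q3-1->q7 q4-0->q8 q4-1->q9 q5-0->q10 q5-1->q11 q6-0->q4 q6-1->q5 q7-0->q2 q7-1->q7 q8-0->q12 q8-1->q13 q9-0->q14 q9-1->q15 q10-0->q8 q10-1->q9 q11-0->q4 q11-1->q11 q12-0->q1 q12-1->q16 q13-0->q17 q13-1->q18 q14-0->q12 q14-1->q13 q15-0->q8 q15-1->q15 q16-0->q19 q16-1->q0 q17-0->q1 q17-1->q16 q18-0->q12 q18-1->q18 q19-0->q2 q19-1->q3

Handle the two conditions separately and then intersect. One (4 states) tracks how much of the suffix `010` has currently been matched; the other (5 states) tracks the count of `0`s modulo 5. Each combined state is a pair, one component from each; accept when both components accept.
With 20 states:
          0    1  
>  q0     q1   q0 
   q1     q2   q3 
   q2     q4   q5 
   q3     q6   q7 
   q4     q8   q9 
   q5    q10  q11 
 * q6     q4   q5 
   q7     q2   q7 
   q8    q12  q13 
   q9    q14  q15 
   q10    q8   q9 
   q11    q4  q11 
   q12    q1  q16 
   q13   q17  q18 
   q14   q12  q13 
   q15    q8  q15 
   q16   q19   q0 
   q17    q1  q16 
   q18   q12  q18 
   q19    q2   q3 
(> = start, * = accepting)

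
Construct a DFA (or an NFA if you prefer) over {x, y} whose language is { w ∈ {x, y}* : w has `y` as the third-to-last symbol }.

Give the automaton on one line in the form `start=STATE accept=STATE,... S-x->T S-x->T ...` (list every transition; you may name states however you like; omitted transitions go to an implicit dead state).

Because acceptance depends on a position counted from the end, the machine has to buffer the most recent 3 symbols. Make each state the string of the last up-to-3 symbols read; on input `x` shift the window left and append `x`. Accept when the buffered window has length 3 and begins with `y`.
15 states suffice.
          x    y  
>  q0     q1   q2 
   q1     q3   q4 
   q2     q5   q6 
   q3     q7   q8 
   q4     q9  q10 
   q5    q11  q12 
   q6    q13  q14 
   q7     q7   q8 
   q8     q9  q10 
   q9    q11  q12 
   q10   q13  q14 
 * q11    q7   q8 
 * q12    q9  q10 
 * q13   q11  q12 
 * q14   q13  q14 
(> = start, * = accepting)

start=q0 accept=q11,q12,q13,q14 q0-x->q1 q0-y->q2 q1-x->q3 q1-y->q4 q2-x->q5 q2-y->q6 q3-x->q7 q3-y->q8 q4-x->q9 q4-y->q10 q5-x->q11 q5-y->q12 q6-x->q13 q6-y->q14 q7-x->q7 q7-y->q8 q8-x->q9 q8-y->q10 q9-x->q11 q9-y->q12 q10-x->q13 q10-y->q14 q11-x->q7 q11-y->q8 q12-x->q9 q12-y->q10 q13-x->q11 q13-y->q12 q14-x->q13 q14-y->q14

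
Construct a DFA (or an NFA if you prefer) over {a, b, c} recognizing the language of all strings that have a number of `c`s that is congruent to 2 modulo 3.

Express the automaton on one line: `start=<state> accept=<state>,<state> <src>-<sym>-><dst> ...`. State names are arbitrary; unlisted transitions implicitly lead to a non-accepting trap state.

start=q0 accept=q2 q0-a->q0 q0-b->q0 q0-c->q1 q1-a->q1 q1-b->q1 q1-c->q2 q2-a->q2 q2-b->q2 q2-c->q0

The only thing that matters is how many `c`s have appeared, reduced mod 3. Use one state per residue: q0 for 0, …, q2 for 2. Reading `c` moves to the next residue; anything else stays put. q2 is accepting.
A 3-state machine:
        a   b   c  
>  q0   q0  q0  q1 
   q1   q1  q1  q2 
 * q2   q2  q2  q0 
(> = start, * = accepting)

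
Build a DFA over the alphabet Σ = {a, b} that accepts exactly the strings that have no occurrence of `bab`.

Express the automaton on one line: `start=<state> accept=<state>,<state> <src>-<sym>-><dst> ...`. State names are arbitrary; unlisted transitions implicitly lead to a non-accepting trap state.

start=q0 accept=q0,q1,q2 q0-a->q0 q0-b->q1 q1-a->q2 q1-b->q1 q2-a->q0 q2-b->q3 q3-a->q3 q3-b->q3

Track partial matches of the forbidden pattern `bab`. State q3 is a dead state reached once `bab` has occurred; every other state accepts. q0 means no part of `bab` is currently matched.
4 states suffice.
        a   b  
>* q0   q0  q1 
 * q1   q2  q1 
 * q2   q0  q3 
   q3   q3  q3 
(> = start, * = accepting)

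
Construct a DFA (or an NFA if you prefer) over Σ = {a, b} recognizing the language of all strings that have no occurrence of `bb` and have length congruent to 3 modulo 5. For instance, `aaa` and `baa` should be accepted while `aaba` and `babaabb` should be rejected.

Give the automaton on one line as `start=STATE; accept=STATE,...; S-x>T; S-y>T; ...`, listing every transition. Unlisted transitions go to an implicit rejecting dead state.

start=S0; accept=S6,S7; S0-a>S1; S0-b>S2; S1-a>S3; S1-b>S4; S2-a>S3; S2-b>S5; S3-a>S6; S3-b>S7; S4-a>S6; S4-b>S8; S5-a>S8; S5-b>S8; S6-a>S9; S6-b>S10; S7-a>S9; S7-b>S11; S8-a>S11; S8-b>S11; S9-a>S0; S9-b>S12; S10-a>S0; S10-b>S13; S11-a>S13; S11-b>S13; S12-a>S1; S12-b>S14; S13-a>S14; S13-b>S14; S14-a>S5; S14-b>S5

Run two small machines in parallel and take their product. The first has 3 states tracking partial matches of the forbidden pattern `bb`; the second has 5 states tracking the input length modulo 5. A product state is a pair (one from each), accepting exactly when both do.
15 states suffice.
          a    b  
>  S0     S1   S2 
   S1     S3   S4 
   S2     S3   S5 
   S3     S6   S7 
   S4     S6   S8 
   S5     S8   S8 
 * S6     S9  S10 
 * S7     S9  S11 
   S8    S11  S11 
   S9     S0  S12 
   S10    S0  S13 
   S11   S13  S13 
   S12    S1  S14 
   S13   S14  S14 
   S14    S5   S5 
(> = start, * = accepting)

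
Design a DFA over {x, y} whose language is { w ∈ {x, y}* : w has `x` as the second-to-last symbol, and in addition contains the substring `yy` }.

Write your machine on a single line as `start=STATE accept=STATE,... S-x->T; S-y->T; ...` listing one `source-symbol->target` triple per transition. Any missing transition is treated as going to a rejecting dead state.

Handle the two conditions separately and then intersect. One (7 states) tracks the last 2 symbols read; the other (3 states) tracks whether and how much of `yy` has been seen. Each combined state is a pair, one component from each; accept when both components accept.
A 10-state machine:
       x  y 
>  A   B  C 
   B   D  E 
   C   F  G 
   D   D  E 
   E   F  G 
   F   D  E 
   G   H  G 
   H   I  J 
 * I   I  J 
 * J   H  G 
(> = start, * = accepting)

start=A; accept=I,J; A-x->B; A-y->C; B-x->D; B-y->E; C-x->F; C-y->G; D-x->D; D-y->E; E-x->F; E-y->G; F-x->D; F-y->E; G-x->H; G-y->G; H-x->I; H-y->J; I-x->I; I-y->J; J-x->H; J-y->G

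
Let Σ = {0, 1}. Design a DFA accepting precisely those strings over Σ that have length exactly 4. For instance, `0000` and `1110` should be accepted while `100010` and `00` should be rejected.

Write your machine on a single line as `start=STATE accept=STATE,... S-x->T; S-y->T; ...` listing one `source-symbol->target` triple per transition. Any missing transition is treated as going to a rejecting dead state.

start=S0; accept=S4; S0-0->S1; S0-1->S1; S1-0->S2; S1-1->S2; S2-0->S3; S2-1->S3; S3-0->S4; S3-1->S4; S4-0->S5; S4-1->S5; S5-0->S5; S5-1->S5

Count input length up to 5: every symbol moves from S0 toward S5, which means 'more than 4' and absorbs. Accept from {S4}.
6 states suffice.
        0   1  
>  S0   S1  S1 
   S1   S2  S2 
   S2   S3  S3 
   S3   S4  S4 
 * S4   S5  S5 
   S5   S5  S5 
(> = start, * = accepting)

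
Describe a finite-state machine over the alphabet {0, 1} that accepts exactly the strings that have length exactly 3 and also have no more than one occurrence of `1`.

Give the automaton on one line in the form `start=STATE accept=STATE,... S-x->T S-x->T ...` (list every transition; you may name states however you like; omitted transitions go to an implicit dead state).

start=S0 accept=S6 S0-0->S1 S0-1->S2 S1-0->S3 S1-1->S4 S2-0->S4 S2-1->S5 S3-0->S6 S3-1->S6 S4-0->S6 S4-1->S5 S5-0->S5 S5-1->S5 S6-0->S5 S6-1->S5

Build one automaton per condition and run them in lockstep. One (5 states) tracks the input length, saturating at 4; the other (3 states) tracks the count of `1`s, saturating at 2. Each combined state is a pair, one component from each; accept when both components accept. Equivalent product states are then merged.
A 7-state machine:
        0   1  
>  S0   S1  S2 
   S1   S3  S4 
   S2   S4  S5 
   S3   S6  S6 
   S4   S6  S5 
   S5   S5  S5 
 * S6   S5  S5 
(> = start, * = accepting)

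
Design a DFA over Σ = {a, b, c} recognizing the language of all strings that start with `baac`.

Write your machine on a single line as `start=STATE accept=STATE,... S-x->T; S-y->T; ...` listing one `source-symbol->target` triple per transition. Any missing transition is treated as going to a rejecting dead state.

Check the first 4 symbols one by one: q0 through q3 record how many have matched `baac` so far; any wrong symbol goes to the dead state q5. After all 4 match we enter the accepting sink q4.
        a   b   c  
>  q0   q5  q1  q5 
   q1   q2  q5  q5 
   q2   q3  q5  q5 
   q3   q5  q5  q4 
 * q4   q4  q4  q4 
   q5   q5  q5  q5 
(> = start, * = accepting)

start=q0; accept=q4; q0-a->q5; q0-b->q1; q0-c->q5; q1-a->q2; q1-b->q5; q1-c->q5; q2-a->q3; q2-b->q5; q2-c->q5; q3-a->q5; q3-b->q5; q3-c->q4; q4-a->q4; q4-b->q4; q4-c->q4; q5-a->q5; q5-b->q5; q5-c->q5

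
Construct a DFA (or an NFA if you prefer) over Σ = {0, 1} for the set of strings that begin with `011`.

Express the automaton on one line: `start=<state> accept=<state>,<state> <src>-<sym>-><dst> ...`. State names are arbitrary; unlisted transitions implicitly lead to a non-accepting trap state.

start=q0 accept=q3 q0-0->q1 q0-1->q4 q1-0->q4 q1-1->q2 q2-0->q4 q2-1->q3 q3-0->q3 q3-1->q3 q4-0->q4 q4-1->q4

Check the first 3 symbols one by one: q0 through q2 record how many have matched `011` so far; any wrong symbol goes to the dead state q4. After all 3 match we enter the accepting sink q3.
With 5 states:
        0   1  
>  q0   q1  q4 
   q1   q4  q2 
   q2   q4  q3 
 * q3   q3  q3 
   q4   q4  q4 
(> = start, * = accepting)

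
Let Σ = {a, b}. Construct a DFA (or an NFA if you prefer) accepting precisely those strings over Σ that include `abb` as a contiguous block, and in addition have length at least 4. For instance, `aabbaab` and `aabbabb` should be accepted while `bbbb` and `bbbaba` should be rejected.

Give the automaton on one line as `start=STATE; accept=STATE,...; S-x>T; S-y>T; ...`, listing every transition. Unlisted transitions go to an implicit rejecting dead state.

start=q0; accept=q12,q16; q0-a>q1; q0-b>q2; q1-a>q3; q1-b>q4; q2-a>q3; q2-b>q5; q3-a>q6; q3-b>q7; q4-a>q6; q4-b>q8; q5-a>q6; q5-b>q9; q6-a>q10; q6-b>q11; q7-a>q10; q7-b>q12; q8-a>q12; q8-b>q12; q9-a>q10; q9-b>q13; q10-a>q14; q10-b>q15; q11-a>q14; q11-b>q16; q12-a>q16; q12-b>q16; q13-a>q14; q13-b>q17; q14-a>q14; q14-b>q15; q15-a>q14; q15-b>q16; q16-a>q16; q16-b>q16; q17-a>q14; q17-b>q17

Handle the two conditions separately and then intersect. The first has 4 states tracking whether and how much of `abb` has been seen; the second has 6 states tracking the input length, saturating at 5. A product state is a pair (one from each), accepting exactly when both do.
18 states suffice.
          a    b  
>  q0     q1   q2 
   q1     q3   q4 
   q2     q3   q5 
   q3     q6   q7 
   q4     q6   q8 
   q5     q6   q9 
   q6    q10  q11 
   q7    q10  q12 
   q8    q12  q12 
   q9    q10  q13 
   q10   q14  q15 
   q11   q14  q16 
 * q12   q16  q16 
   q13   q14  q17 
   q14   q14  q15 
   q15   q14  q16 
 * q16   q16  q16 
   q17   q14  q17 
(> = start, * = accepting)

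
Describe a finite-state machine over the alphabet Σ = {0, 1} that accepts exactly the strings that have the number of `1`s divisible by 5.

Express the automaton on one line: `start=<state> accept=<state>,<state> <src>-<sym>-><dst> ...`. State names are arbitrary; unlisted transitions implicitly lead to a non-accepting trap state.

start=S0 accept=S0 S0-0->S0 S0-1->S1 S1-0->S1 S1-1->S2 S2-0->S2 S2-1->S3 S3-0->S3 S3-1->S4 S4-0->S4 S4-1->S0

Keep the running count of `1`s modulo 5: each `1` advances along the cycle S0 → S1 → S2 → S3 → S4 → S0 while other symbols loop. Accept at S0.
A 5-state machine:
        0   1  
>* S0   S0  S1 
   S1   S1  S2 
   S2   S2  S3 
   S3   S3  S4 
   S4   S4  S0 
(> = start, * = accepting)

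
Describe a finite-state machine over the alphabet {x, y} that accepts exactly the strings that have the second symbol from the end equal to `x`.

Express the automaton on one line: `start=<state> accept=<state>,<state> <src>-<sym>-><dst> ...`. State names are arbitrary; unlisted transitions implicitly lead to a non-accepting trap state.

A DFA must remember the last 2 symbols (since which symbol is second-to-last isn't known until the input ends). Use one state per possible window of the last ≤2 symbols; accept from those whose window starts with `x`.
With 7 states:
        x   y  
>  s0   s1  s2 
   s1   s3  s4 
   s2   s5  s6 
 * s3   s3  s4 
 * s4   s5  s6 
   s5   s3  s4 
   s6   s5  s6 
(> = start, * = accepting)

start=s0 accept=s3,s4 s0-x->s1 s0-y->s2 s1-x->s3 s1-y->s4 s2-x->s5 s2-y->s6 s3-x->s3 s3-y->s4 s4-x->s5 s4-y->s6 s5-x->s3 s5-y->s4 s6-x->s5 s6-y->s6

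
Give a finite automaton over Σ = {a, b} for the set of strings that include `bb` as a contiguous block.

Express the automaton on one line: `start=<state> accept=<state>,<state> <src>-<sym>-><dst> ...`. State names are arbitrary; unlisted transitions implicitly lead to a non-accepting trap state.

Track how much of `bb` has been matched so far: state S0 is no progress, S2 is the absorbing accept state reached once `bb` has occurred. Intermediate states record partial matches; on a mismatch, fall back to the longest reusable overlap.
With 3 states:
        a   b  
>  S0   S0  S1 
   S1   S0  S2 
 * S2   S2  S2 
(> = start, * = accepting)

start=S0 accept=S2 S0-a->S0 S0-b->S1 S1-a->S0 S1-b->S2 S2-a->S2 S2-b->S2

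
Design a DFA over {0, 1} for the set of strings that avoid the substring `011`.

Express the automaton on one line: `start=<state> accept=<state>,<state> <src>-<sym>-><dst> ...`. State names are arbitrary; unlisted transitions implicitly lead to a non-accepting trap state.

This is the complement of 'contains `011`'. Use the same substring-matching states — A through D holding how much of `011` has just been matched — but flip the accepting set: everything except the trap D accepts.
4 states suffice.
       0  1 
>* A   B  A 
 * B   B  C 
 * C   B  D 
   D   D  D 
(> = start, * = accepting)

start=A accept=A,B,C A-0->B A-1->A B-0->B B-1->C C-0->B C-1->D D-0->D D-1->D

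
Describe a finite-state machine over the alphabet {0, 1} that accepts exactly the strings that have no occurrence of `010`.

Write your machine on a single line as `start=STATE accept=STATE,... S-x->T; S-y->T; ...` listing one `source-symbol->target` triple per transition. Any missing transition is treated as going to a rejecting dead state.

This is the complement of 'contains `010`'. Use the same substring-matching states — q0 through q3 holding how much of `010` has just been matched — but flip the accepting set: everything except the trap q3 accepts.
A 4-state machine:
        0   1  
>* q0   q1  q0 
 * q1   q1  q2 
 * q2   q3  q0 
   q3   q3  q3 
(> = start, * = accepting)

start=q0; accept=q0,q1,q2; q0-0->q1; q0-1->q0; q1-0->q1; q1-1->q2; q2-0->q3; q2-1->q0; q3-0->q3; q3-1->q3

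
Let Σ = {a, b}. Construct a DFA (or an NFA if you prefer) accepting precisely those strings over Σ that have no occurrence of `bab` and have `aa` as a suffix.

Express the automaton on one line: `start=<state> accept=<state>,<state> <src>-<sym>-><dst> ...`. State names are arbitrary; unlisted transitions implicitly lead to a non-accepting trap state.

start=s0 accept=s3 s0-a->s1 s0-b->s2 s1-a->s3 s1-b->s2 s2-a->s4 s2-b->s2 s3-a->s3 s3-b->s2 s4-a->s3 s4-b->s5 s5-a->s6 s5-b->s5 s6-a->s7 s6-b->s5 s7-a->s7 s7-b->s5

Handle the two conditions separately and then intersect. One (4 states) tracks partial matches of the forbidden pattern `bab`; the other (3 states) tracks how much of the suffix `aa` has currently been matched. Each combined state is a pair, one component from each; accept when both components accept.
        a   b  
>  s0   s1  s2 
   s1   s3  s2 
   s2   s4  s2 
 * s3   s3  s2 
   s4   s3  s5 
   s5   s6  s5 
   s6   s7  s5 
   s7   s7  s5 
(> = start, * = accepting)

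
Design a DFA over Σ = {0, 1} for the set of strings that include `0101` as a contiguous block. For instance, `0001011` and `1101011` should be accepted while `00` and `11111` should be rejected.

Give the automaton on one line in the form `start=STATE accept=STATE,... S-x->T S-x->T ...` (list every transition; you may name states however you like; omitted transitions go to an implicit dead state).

States S0..S3 record the length of the longest prefix of `0101` that matches the current input suffix. Reaching S4 means `0101` has been seen, and we stay there forever. Accept from S4.
        0   1  
>  S0   S1  S0 
   S1   S1  S2 
   S2   S3  S0 
   S3   S1  S4 
 * S4   S4  S4 
(> = start, * = accepting)

start=S0 accept=S4 S0-0->S1 S0-1->S0 S1-0->S1 S1-1->S2 S2-0->S3 S2-1->S0 S3-0->S1 S3-1->S4 S4-0->S4 S4-1->S4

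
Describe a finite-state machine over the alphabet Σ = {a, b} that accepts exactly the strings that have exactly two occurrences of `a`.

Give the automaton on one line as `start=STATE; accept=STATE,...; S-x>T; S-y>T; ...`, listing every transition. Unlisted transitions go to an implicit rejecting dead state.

start=q0; accept=q2; q0-a>q1; q0-b>q0; q1-a>q2; q1-b>q1; q2-a>q3; q2-b>q2; q3-a>q3; q3-b>q3

Only the number of `a`s matters, and only up to 3. Make a chain q0 → q1 → q2 → q3 advanced by each `a` (with q3 absorbing); every other symbol self-loops. The accepting set is {q2}.
4 states suffice.
        a   b  
>  q0   q1  q0 
   q1   q2  q1 
 * q2   q3  q2 
   q3   q3  q3 
(> = start, * = accepting)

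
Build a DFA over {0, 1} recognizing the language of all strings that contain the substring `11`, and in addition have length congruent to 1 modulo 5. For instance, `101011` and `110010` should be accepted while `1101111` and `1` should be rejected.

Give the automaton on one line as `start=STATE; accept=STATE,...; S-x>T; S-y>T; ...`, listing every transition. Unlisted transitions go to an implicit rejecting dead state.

start=q0; accept=q14; q0-0>q1; q0-1>q2; q1-0>q3; q1-1>q4; q2-0>q3; q2-1>q5; q3-0>q6; q3-1>q7; q4-0>q6; q4-1>q8; q5-0>q8; q5-1>q8; q6-0>q9; q6-1>q10; q7-0>q9; q7-1>q11; q8-0>q11; q8-1>q11; q9-0>q0; q9-1>q12; q10-0>q0; q10-1>q13; q11-0>q13; q11-1>q13; q12-0>q1; q12-1>q14; q13-0>q14; q13-1>q14; q14-0>q5; q14-1>q5

Build one automaton per condition and run them in lockstep. The first has 3 states tracking whether and how much of `11` has been seen; the second has 5 states tracking the input length modulo 5. A product state is a pair (one from each), accepting exactly when both do.
          0    1  
>  q0     q1   q2 
   q1     q3   q4 
   q2     q3   q5 
   q3     q6   q7 
   q4     q6   q8 
   q5     q8   q8 
   q6     q9  q10 
   q7     q9  q11 
   q8    q11  q11 
   q9     q0  q12 
   q10    q0  q13 
   q11   q13  q13 
   q12    q1  q14 
   q13   q14  q14 
 * q14    q5   q5 
(> = start, * = accepting)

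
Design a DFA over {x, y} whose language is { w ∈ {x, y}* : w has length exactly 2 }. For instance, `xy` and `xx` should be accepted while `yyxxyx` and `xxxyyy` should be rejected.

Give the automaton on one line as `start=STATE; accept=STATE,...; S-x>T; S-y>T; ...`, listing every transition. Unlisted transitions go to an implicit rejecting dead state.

start=s0; accept=s2; s0-x>s1; s0-y>s1; s1-x>s2; s1-y>s2; s2-x>s3; s2-y>s3; s3-x>s3; s3-y>s3

Count input length up to 3: every symbol moves from s0 toward s3, which means 'more than 2' and absorbs. Accept from {s2}.
4 states suffice.
        x   y  
>  s0   s1  s1 
   s1   s2  s2 
 * s2   s3  s3 
   s3   s3  s3 
(> = start, * = accepting)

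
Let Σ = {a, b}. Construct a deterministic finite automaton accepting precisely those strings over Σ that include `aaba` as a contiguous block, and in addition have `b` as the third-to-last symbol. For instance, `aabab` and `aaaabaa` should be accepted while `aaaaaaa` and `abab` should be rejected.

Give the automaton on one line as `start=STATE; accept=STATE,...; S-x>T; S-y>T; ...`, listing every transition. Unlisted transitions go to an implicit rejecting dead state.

Run two small machines in parallel and take their product. The first has 5 states tracking whether and how much of `aaba` has been seen; the second has 15 states tracking the last 3 symbols read. A product state is a pair (one from each), accepting exactly when both do.
A 23-state machine:
          a    b  
>  q0     q1   q2 
   q1     q3   q4 
   q2     q5   q6 
   q3     q7   q8 
   q4     q9  q10 
   q5    q11  q12 
   q6    q13  q14 
   q7     q7   q8 
   q8    q15  q10 
   q9    q11  q12 
   q10   q13  q14 
   q11    q7   q8 
   q12    q9  q10 
   q13   q11  q12 
   q14   q13  q14 
   q15   q16  q17 
 * q16   q18  q19 
 * q17   q15  q20 
   q18   q18  q19 
   q19   q15  q20 
   q20   q21  q22 
 * q21   q16  q17 
 * q22   q21  q22 
(> = start, * = accepting)

start=q0; accept=q16,q17,q21,q22; q0-a>q1; q0-b>q2; q1-a>q3; q1-b>q4; q2-a>q5; q2-b>q6; q3-a>q7; q3-b>q8; q4-a>q9; q4-b>q10; q5-a>q11; q5-b>q12; q6-a>q13; q6-b>q14; q7-a>q7; q7-b>q8; q8-a>q15; q8-b>q10; q9-a>q11; q9-b>q12; q10-a>q13; q10-b>q14; q11-a>q7; q11-b>q8; q12-a>q9; q12-b>q10; q13-a>q11; q13-b>q12; q14-a>q13; q14-b>q14; q15-a>q16; q15-b>q17; q16-a>q18; q16-b>q19; q17-a>q15; q17-b>q20; q18-a>q18; q18-b>q19; q19-a>q15; q19-b>q20; q20-a>q21; q20-b>q22; q21-a>q16; q21-b>q17; q22-a>q21; q22-b>q22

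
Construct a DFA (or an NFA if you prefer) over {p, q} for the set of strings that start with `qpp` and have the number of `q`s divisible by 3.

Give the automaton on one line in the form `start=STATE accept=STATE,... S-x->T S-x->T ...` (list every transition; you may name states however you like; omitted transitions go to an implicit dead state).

Build one automaton per condition and run them in lockstep. The first has 5 states tracking whether the input so far still matches the prefix `qpp`; the second has 3 states tracking the count of `q`s modulo 3. A product state is a pair (one from each), accepting exactly when both do. Minimizing collapses redundant product states.
A 7-state machine:
        p   q  
>  S0   S1  S2 
   S1   S1  S1 
   S2   S3  S1 
   S3   S4  S1 
   S4   S4  S5 
   S5   S5  S6 
 * S6   S6  S4 
(> = start, * = accepting)

start=S0 accept=S6 S0-p->S1 S0-q->S2 S1-p->S1 S1-q->S1 S2-p->S3 S2-q->S1 S3-p->S4 S3-q->S1 S4-p->S4 S4-q->S5 S5-p->S5 S5-q->S6 S6-p->S6 S6-q->S4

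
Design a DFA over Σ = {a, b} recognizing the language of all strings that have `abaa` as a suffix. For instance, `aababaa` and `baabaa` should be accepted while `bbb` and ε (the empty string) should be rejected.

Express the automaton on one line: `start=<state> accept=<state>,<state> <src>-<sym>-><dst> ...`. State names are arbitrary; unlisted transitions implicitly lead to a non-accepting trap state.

start=S0 accept=S4 S0-a->S1 S0-b->S0 S1-a->S1 S1-b->S2 S2-a->S3 S2-b->S0 S3-a->S4 S3-b->S2 S4-a->S1 S4-b->S2

Remember how much of `abaa` the current input suffix matches. State S0 means no match yet; S1 means the last symbol is `a`; S2 means the last 2 symbols are `ab`; S3 means the last 3 symbols are `aba`; S4 means the last 4 symbols are `abaa`. Only S4 accepts. On a mismatch, fall back to the longest proper suffix that is still a prefix of `abaa`.
5 states suffice.
        a   b  
>  S0   S1  S0 
   S1   S1  S2 
   S2   S3  S0 
   S3   S4  S2 
 * S4   S1  S2 
(> = start, * = accepting)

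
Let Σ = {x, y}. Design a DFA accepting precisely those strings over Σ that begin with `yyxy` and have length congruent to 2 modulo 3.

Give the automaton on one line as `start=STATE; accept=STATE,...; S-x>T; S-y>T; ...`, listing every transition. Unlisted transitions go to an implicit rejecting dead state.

start=q0; accept=q6; q0-x>q1; q0-y>q2; q1-x>q1; q1-y>q1; q2-x>q1; q2-y>q3; q3-x>q4; q3-y>q1; q4-x>q1; q4-y>q5; q5-x>q6; q5-y>q6; q6-x>q7; q6-y>q7; q7-x>q5; q7-y>q5

Run two small machines in parallel and take their product. One (6 states) tracks whether the input so far still matches the prefix `yyxy`; the other (3 states) tracks the input length modulo 3. Each combined state is a pair, one component from each; accept when both components accept. Minimizing collapses redundant product states.
An 8-state machine:
        x   y  
>  q0   q1  q2 
   q1   q1  q1 
   q2   q1  q3 
   q3   q4  q1 
   q4   q1  q5 
   q5   q6  q6 
 * q6   q7  q7 
   q7   q5  q5 
(> = start, * = accepting)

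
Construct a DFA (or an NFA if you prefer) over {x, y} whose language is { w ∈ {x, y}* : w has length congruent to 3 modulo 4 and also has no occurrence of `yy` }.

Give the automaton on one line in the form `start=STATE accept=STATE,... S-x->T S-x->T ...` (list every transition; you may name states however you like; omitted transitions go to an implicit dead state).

Handle the two conditions separately and then intersect. The first has 4 states tracking the input length modulo 4; the second has 3 states tracking partial matches of the forbidden pattern `yy`. A product state is a pair (one from each), accepting exactly when both do. After merging equivalent states the machine shrinks.
9 states suffice.
       x  y 
>  A   B  C 
   B   D  E 
   C   D  F 
   D   G  H 
   E   G  F 
   F   F  F 
 * G   A  I 
 * H   A  F 
   I   B  F 
(> = start, * = accepting)

start=A accept=G,H A-x->B A-y->C B-x->D B-y->E C-x->D C-y->F D-x->G D-y->H E-x->G E-y->F F-x->F F-y->F G-x->A G-y->I H-x->A H-y->F I-x->B I-y->F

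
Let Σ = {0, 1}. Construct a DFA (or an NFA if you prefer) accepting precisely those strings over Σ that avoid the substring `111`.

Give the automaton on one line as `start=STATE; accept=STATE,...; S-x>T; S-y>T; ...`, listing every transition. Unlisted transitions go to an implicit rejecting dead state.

Track partial matches of the forbidden pattern `111`. State D is a dead state reached once `111` has occurred; every other state accepts. A means no part of `111` is currently matched.
       0  1 
>* A   A  B 
 * B   A  C 
 * C   A  D 
   D   D  D 
(> = start, * = accepting)

start=A; accept=A,B,C; A-0>A; A-1>B; B-0>A; B-1>C; C-0>A; C-1>D; D-0>D; D-1>D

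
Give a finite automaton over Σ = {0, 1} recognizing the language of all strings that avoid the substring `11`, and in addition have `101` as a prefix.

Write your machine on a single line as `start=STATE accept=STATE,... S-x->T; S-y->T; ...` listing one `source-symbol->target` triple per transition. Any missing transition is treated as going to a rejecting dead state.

Run two small machines in parallel and take their product. The first has 3 states tracking partial matches of the forbidden pattern `11`; the second has 5 states tracking whether the input so far still matches the prefix `101`. A product state is a pair (one from each), accepting exactly when both do. Equivalent product states are then merged.
With 6 states:
        0   1  
>  s0   s1  s2 
   s1   s1  s1 
   s2   s3  s1 
   s3   s1  s4 
 * s4   s5  s1 
 * s5   s5  s4 
(> = start, * = accepting)

start=s0; accept=s4,s5; s0-0->s1; s0-1->s2; s1-0->s1; s1-1->s1; s2-0->s3; s2-1->s1; s3-0->s1; s3-1->s4; s4-0->s5; s4-1->s1; s5-0->s5; s5-1->s4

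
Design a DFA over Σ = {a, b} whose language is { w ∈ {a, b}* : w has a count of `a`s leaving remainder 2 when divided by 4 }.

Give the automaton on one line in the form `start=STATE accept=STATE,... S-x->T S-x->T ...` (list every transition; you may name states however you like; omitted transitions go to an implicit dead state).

Keep the running count of `a`s modulo 4: each `a` advances along the cycle q0 → q1 → q2 → q3 → q0 while other symbols loop. Accept at q2.
A 4-state machine:
        a   b  
>  q0   q1  q0 
   q1   q2  q1 
 * q2   q3  q2 
   q3   q0  q3 
(> = start, * = accepting)

start=q0 accept=q2 q0-a->q1 q0-b->q0 q1-a->q2 q1-b->q1 q2-a->q3 q2-b->q2 q3-a->q0 q3-b->q3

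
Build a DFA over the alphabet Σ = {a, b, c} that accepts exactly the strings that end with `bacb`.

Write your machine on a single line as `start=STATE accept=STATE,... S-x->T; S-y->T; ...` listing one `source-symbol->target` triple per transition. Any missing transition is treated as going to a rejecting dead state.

start=q0; accept=q4; q0-a->q0; q0-b->q1; q0-c->q0; q1-a->q2; q1-b->q1; q1-c->q0; q2-a->q0; q2-b->q1; q2-c->q3; q3-a->q0; q3-b->q4; q3-c->q0; q4-a->q2; q4-b->q1; q4-c->q0

Let each state record the length of the longest suffix of the input read so far that is also a prefix of `bacb`. q1 means the last symbol is `b`; q2 means the last 2 symbols are `ba`; q3 means the last 3 symbols are `bac`; q4 means the last 4 symbols are `bacb`. Accept only at q4, where the string currently ends in `bacb`.
With 5 states:
        a   b   c  
>  q0   q0  q1  q0 
   q1   q2  q1  q0 
   q2   q0  q1  q3 
   q3   q0  q4  q0 
 * q4   q2  q1  q0 
(> = start, * = accepting)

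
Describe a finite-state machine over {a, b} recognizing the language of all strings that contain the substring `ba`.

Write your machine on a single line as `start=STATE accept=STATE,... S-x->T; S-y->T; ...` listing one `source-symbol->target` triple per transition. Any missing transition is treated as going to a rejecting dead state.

Track how much of `ba` has been matched so far: state q0 is no progress, q2 is the absorbing accept state reached once `ba` has occurred. Intermediate states record partial matches; on a mismatch, fall back to the longest reusable overlap.
3 states suffice.
        a   b  
>  q0   q0  q1 
   q1   q2  q1 
 * q2   q2  q2 
(> = start, * = accepting)

start=q0; accept=q2; q0-a->q0; q0-b->q1; q1-a->q2; q1-b->q1; q2-a->q2; q2-b->q2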